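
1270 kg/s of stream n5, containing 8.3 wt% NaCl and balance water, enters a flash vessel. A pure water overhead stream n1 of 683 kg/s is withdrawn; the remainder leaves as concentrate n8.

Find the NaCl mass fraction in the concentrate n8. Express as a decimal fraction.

0.180

NaCl is not removed: 1270×0.083 = 105.41 kg/s of NaCl enters n8.
Concentrate = 1270 − 683 = 587 kg/s.
Mass fraction = 105.41/587 = 0.180.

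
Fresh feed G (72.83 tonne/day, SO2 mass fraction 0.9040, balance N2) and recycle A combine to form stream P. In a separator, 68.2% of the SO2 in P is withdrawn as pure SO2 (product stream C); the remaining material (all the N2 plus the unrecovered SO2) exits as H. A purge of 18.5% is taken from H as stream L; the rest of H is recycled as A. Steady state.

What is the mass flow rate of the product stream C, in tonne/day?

SO2 in P: m_A = 72.83×0.904 + (1−0.185)·(1−0.682)·m_A, so m_A = 65.838/0.7408 = 88.871 tonne/day.
Product C = 0.682×88.871 = 60.61 tonne/day.

60.61 tonne/day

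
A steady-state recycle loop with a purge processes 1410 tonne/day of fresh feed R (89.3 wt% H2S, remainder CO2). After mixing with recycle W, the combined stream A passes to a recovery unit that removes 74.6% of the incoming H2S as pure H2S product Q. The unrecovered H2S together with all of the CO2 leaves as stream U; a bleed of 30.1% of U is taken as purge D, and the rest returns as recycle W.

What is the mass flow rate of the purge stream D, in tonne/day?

CO2 enters only via R and leaves only via the purge: 1410×0.107 = 0.301×(CO2 in U), and the recovery unit passes all CO2, so CO2 in A = CO2 in U = 501.23 tonne/day.
H2S in A: m_A = 1410×0.893 + (1−0.301)·(1−0.746)·m_A, so m_A = 1259.1/0.8225 = 1530.9 tonne/day.
U = (1−0.746)×1530.9 + 501.23 = 890.09 tonne/day.
Purge D = 0.301×890.09 = 267.92 tonne/day.

267.9 tonne/day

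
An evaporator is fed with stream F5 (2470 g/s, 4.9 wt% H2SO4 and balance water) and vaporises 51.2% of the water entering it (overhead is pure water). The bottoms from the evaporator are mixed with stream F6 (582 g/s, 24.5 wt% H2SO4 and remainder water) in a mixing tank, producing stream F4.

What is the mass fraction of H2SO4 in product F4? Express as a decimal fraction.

Vapour removed = 0.512×0.951×2470 = 1202.7 g/s; concentrate = 1267.3 g/s.
H2SO4 reaching the mixer = 121.03 (from concentrate) + 582×0.245 = 263.62 g/s.
Product flow = 1267.3 + 582 = 1849.3 g/s; H2SO4 fraction = 0.143.

0.143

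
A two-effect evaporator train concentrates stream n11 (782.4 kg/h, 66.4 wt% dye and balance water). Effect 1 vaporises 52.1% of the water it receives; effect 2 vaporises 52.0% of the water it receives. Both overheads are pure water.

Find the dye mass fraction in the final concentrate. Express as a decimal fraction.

0.896

water in feed = 782.4×0.336 = 262.89 kg/h.
After stage 1: water left = (1−0.521)×262.89 = 125.92; stream total = 645.44 kg/h.
After stage 2: water left = (1−0.520)×125.92 = 60.443; final concentrate = 579.96 kg/h.
dye fraction = 519.51/579.96 = 0.896.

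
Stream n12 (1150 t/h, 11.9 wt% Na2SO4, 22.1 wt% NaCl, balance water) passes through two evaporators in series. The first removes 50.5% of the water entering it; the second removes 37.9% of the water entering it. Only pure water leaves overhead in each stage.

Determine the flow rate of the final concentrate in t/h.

water in feed = 1150×0.660 = 759 t/h.
After stage 1: water left = (1−0.505)×759 = 375.7; stream total = 766.7 t/h.
After stage 2: water left = (1−0.379)×375.7 = 233.31; final concentrate = 624.31 t/h.

624.3 t/h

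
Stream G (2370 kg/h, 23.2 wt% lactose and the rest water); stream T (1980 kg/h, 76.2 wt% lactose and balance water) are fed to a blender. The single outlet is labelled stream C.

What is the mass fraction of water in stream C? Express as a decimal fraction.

0.527

Total flow out = 2370 + 1980 = 4350 kg/h.
water in = 2370×0.768 + 1980×0.238 = 2291.4 kg/h.
water mass fraction in C = 2291.4/4350 = 0.527.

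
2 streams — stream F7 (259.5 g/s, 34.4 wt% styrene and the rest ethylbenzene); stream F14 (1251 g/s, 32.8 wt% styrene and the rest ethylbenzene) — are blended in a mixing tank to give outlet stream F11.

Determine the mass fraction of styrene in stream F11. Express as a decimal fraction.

Total flow out = 259.5 + 1251 = 1510.5 g/s.
styrene in = 259.5×0.344 + 1251×0.328 = 499.6 g/s.
styrene mass fraction in F11 = 499.6/1510.5 = 0.3307.

0.3307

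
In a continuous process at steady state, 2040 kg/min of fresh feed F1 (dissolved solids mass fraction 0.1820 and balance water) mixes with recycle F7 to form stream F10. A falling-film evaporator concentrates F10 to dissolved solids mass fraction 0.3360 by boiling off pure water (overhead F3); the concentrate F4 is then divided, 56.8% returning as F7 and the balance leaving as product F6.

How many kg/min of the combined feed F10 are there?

3493 kg/min

Overall dissolved solids balance (none leaves overhead): dissolved solids in fresh feed = dissolved solids in product, i.e. 2040×0.182 = (1−0.568)·F4·0.336.
F4 = 371.28/(0.336×0.432) = 2557.9 kg/min.
Recycle F7 = 0.568×2557.9 = 1452.9 kg/min.
Combined feed F10 = 2040 + 1452.9 = 3492.9 kg/min.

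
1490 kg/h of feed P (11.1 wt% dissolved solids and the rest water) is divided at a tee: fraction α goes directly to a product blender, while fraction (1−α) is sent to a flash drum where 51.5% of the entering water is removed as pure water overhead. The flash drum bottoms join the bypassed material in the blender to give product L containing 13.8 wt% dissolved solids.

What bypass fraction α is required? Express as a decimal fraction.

All 1490×0.111 = 165.39 kg/h of dissolved solids reaches L, so L = 165.39/0.138 = 1198.5 kg/h and vapour = 291.52 kg/h.
The evaporator receives (1−α)·1490 of feed at 0.889 water and removes 0.515 of that water:
0.515×0.889×(1−α)×1490 = 291.52
(1−α) = 291.52/682.17 = 0.4273;  α = 0.5727.

0.573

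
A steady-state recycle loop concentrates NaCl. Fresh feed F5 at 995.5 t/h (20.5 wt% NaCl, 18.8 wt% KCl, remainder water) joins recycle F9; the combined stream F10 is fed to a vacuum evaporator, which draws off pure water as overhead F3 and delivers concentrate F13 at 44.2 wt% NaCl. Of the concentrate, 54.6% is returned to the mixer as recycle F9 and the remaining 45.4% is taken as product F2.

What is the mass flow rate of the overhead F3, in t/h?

533.8 t/h

Overall NaCl balance (none leaves overhead): NaCl in fresh feed = NaCl in product, i.e. 995.5×0.205 = (1−0.546)·F13·0.442.
F13 = 204.08/(0.442×0.454) = 1017 t/h.
Recycle F9 = 0.546×1017 = 555.28 t/h.
Combined feed F10 = 995.5 + 555.28 = 1550.8 t/h.
Overhead F3 = F10 − F13 = 1550.8 − 1017 = 533.79 t/h.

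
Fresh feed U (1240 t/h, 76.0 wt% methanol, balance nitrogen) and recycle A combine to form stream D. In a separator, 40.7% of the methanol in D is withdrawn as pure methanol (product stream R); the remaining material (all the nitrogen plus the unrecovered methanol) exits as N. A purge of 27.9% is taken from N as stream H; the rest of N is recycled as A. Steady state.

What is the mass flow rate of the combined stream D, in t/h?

nitrogen enters only via U and leaves only via the purge: 1240×0.240 = 0.279×(nitrogen in N), and the separator passes all nitrogen, so nitrogen in D = nitrogen in N = 1066.7 t/h.
methanol in D: m_A = 1240×0.760 + (1−0.279)·(1−0.407)·m_A, so m_A = 942.4/0.5724 = 1646.3 t/h.
D = 1646.3 + 1066.7 = 2712.9 t/h.

2713 t/h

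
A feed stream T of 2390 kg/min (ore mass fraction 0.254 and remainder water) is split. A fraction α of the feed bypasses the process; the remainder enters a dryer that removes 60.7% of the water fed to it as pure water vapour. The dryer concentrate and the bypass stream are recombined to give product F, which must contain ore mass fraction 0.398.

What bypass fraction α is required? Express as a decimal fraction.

0.201

All 2390×0.254 = 607.06 kg/min of ore reaches F, so F = 607.06/0.398 = 1525.3 kg/min and vapour = 864.72 kg/min.
The evaporator receives (1−α)·2390 of feed at 0.746 water and removes 0.607 of that water:
0.607×0.746×(1−α)×2390 = 864.72
(1−α) = 864.72/1082.2 = 0.7990;  α = 0.2010.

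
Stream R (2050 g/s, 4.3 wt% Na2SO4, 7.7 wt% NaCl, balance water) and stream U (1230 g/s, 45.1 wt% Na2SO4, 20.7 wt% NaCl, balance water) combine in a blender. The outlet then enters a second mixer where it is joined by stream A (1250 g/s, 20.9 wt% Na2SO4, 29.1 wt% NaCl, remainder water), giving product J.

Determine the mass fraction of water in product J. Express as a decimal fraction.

0.629

Overall, product flow = 4530 g/s.
water in = 2050×0.880 + 1230×0.342 + 1250×0.500 = 2849.7 g/s.
water fraction in J = 0.629.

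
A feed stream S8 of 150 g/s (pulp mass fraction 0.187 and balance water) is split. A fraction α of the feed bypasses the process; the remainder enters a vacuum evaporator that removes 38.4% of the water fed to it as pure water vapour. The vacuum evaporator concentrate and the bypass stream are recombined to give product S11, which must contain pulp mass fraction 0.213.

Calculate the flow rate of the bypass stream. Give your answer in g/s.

91.35 g/s

All 150×0.187 = 28.05 g/s of pulp reaches S11, so S11 = 28.05/0.213 = 131.69 g/s and vapour = 18.31 g/s.
The evaporator receives (1−α)·150 of feed at 0.813 water and removes 0.384 of that water:
0.384×0.813×(1−α)×150 = 18.31
(1−α) = 18.31/46.829 = 0.3910;  α = 0.6090.
Bypass flow = 0.6090×150 = 91.351 g/s.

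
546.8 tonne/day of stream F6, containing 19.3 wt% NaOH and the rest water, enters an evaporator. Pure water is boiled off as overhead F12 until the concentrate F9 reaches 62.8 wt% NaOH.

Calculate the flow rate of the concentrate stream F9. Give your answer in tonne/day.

NaOH is conserved: 546.8×0.193 = 105.53 tonne/day all reports to the concentrate.
Concentrate = 105.53/(target fraction) = 168.05 tonne/day.

168 tonne/day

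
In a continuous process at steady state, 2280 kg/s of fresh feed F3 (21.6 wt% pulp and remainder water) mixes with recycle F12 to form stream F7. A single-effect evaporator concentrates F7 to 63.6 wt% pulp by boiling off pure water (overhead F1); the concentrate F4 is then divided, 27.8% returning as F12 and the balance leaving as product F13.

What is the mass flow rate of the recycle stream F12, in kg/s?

298.2 kg/s

Overall pulp balance (none leaves overhead): pulp in fresh feed = pulp in product, i.e. 2280×0.216 = (1−0.278)·F4·0.636.
F4 = 492.48/(0.636×0.722) = 1072.5 kg/s.
Recycle F12 = 0.278×1072.5 = 298.15 kg/s.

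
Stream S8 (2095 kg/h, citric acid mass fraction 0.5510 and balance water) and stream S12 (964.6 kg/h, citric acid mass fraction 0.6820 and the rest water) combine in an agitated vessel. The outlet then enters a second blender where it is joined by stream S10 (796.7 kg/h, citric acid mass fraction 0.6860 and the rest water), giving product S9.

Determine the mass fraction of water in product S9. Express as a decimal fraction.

0.3883

Overall, product flow = 3856.3 kg/h.
water in = 2095×0.449 + 964.6×0.318 + 796.7×0.314 = 1497.6 kg/h.
water fraction in S9 = 0.3883.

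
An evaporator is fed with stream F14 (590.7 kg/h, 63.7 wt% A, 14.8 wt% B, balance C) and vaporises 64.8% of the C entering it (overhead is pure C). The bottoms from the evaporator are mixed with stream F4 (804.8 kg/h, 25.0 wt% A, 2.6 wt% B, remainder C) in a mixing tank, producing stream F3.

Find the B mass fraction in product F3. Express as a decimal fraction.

Vapour removed = 0.648×0.215×590.7 = 82.296 kg/h; concentrate = 508.4 kg/h.
B reaching the mixer = 87.424 (from concentrate) + 804.8×0.026 = 108.35 kg/h.
Product flow = 508.4 + 804.8 = 1313.2 kg/h; B fraction = 0.083.

0.083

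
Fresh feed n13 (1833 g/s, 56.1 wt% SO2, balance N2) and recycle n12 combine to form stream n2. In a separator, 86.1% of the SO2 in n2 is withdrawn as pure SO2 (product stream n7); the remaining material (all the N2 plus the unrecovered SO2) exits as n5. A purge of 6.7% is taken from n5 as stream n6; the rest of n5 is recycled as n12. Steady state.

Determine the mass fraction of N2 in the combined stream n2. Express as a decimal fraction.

N2 enters only via n13 and leaves only via the purge: 1833×0.439 = 0.067×(N2 in n5), and the separator passes all N2, so N2 in n2 = N2 in n5 = 12010 g/s.
SO2 in n2: m_A = 1833×0.561 + (1−0.067)·(1−0.861)·m_A, so m_A = 1028.3/0.8703 = 1181.5 g/s.
n2 = 1181.5 + 12010 = 13192 g/s.
N2 fraction in n2 = 12010/13192 = 0.910.

0.910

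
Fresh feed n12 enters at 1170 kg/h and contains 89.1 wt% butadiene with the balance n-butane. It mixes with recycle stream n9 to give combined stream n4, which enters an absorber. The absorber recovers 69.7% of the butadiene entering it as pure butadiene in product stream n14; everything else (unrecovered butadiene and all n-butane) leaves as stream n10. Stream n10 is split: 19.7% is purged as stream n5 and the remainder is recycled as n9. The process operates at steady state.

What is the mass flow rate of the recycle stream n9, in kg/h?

855 kg/h

n-butane enters only via n12 and leaves only via the purge: 1170×0.109 = 0.197×(n-butane in n10), and the absorber passes all n-butane, so n-butane in n4 = n-butane in n10 = 647.36 kg/h.
butadiene in n4: m_A = 1170×0.891 + (1−0.197)·(1−0.697)·m_A, so m_A = 1042.5/0.7567 = 1377.7 kg/h.
n10 = (1−0.697)×1377.7 + 647.36 = 1064.8 kg/h.
Recycle n9 = (1−0.197)×1064.8 = 855.03 kg/h.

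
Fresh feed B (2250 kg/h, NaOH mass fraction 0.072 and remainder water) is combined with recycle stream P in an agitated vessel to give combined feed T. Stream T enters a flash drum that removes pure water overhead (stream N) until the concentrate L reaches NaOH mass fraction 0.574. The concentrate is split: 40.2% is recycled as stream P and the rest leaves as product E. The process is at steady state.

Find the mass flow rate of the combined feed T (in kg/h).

Overall NaOH balance (none leaves overhead): NaOH in fresh feed = NaOH in product, i.e. 2250×0.072 = (1−0.402)·L·0.574.
L = 162/(0.574×0.598) = 471.96 kg/h.
Recycle P = 0.402×471.96 = 189.73 kg/h.
Combined feed T = 2250 + 189.73 = 2439.7 kg/h.

2440 kg/h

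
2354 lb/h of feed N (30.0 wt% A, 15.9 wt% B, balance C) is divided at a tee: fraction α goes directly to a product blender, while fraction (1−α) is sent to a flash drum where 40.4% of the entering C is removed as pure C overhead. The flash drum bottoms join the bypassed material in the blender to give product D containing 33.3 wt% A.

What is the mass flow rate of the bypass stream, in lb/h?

1287 lb/h

All 2354×0.300 = 706.2 lb/h of A reaches D, so D = 706.2/0.333 = 2120.7 lb/h and vapour = 233.28 lb/h.
The evaporator receives (1−α)·2354 of feed at 0.541 C and removes 0.404 of that C:
0.404×0.541×(1−α)×2354 = 233.28
(1−α) = 233.28/514.5 = 0.4534;  α = 0.5466.
Bypass flow = 0.5466×2354 = 1286.7 lb/h.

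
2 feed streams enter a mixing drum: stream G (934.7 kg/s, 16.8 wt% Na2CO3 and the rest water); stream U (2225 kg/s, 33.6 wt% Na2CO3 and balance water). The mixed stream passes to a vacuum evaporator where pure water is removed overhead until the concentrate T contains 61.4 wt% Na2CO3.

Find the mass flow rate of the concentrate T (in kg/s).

1473 kg/s

Na2CO3 entering = 934.7×0.168 + 2225×0.336 = 904.63 kg/s.
All Na2CO3 reports to T, so T = 904.63/0.614 = 1473.3 kg/s.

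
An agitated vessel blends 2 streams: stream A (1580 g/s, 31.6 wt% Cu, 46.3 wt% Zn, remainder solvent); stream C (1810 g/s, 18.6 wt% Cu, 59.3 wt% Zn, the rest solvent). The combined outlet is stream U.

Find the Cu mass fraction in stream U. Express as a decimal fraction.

0.2466

Total flow out = 1580 + 1810 = 3390 g/s.
Cu in = 1580×0.316 + 1810×0.186 = 835.94 g/s.
Cu mass fraction in U = 835.94/3390 = 0.2466.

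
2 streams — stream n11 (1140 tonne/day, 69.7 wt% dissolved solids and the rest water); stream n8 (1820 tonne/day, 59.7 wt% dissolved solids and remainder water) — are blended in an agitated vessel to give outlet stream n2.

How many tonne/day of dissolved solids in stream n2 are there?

1881 tonne/day

dissolved solids out = dissolved solids in = 1140×0.697 + 1820×0.597 = 1881.1 tonne/day.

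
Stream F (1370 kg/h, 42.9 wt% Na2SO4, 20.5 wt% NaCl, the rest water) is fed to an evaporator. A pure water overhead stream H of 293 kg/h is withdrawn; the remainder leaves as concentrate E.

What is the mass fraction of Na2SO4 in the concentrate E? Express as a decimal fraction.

Na2SO4 is not removed: 1370×0.429 = 587.73 kg/h of Na2SO4 enters E.
Concentrate = 1370 − 293 = 1077 kg/h.
Mass fraction = 587.73/1077 = 0.546.

0.546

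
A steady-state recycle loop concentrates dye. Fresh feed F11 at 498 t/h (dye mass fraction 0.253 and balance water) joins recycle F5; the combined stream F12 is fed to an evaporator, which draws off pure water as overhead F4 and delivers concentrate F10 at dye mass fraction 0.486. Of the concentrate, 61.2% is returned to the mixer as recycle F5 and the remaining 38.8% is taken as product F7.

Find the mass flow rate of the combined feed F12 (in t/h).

906.9 t/h

Overall dye balance (none leaves overhead): dye in fresh feed = dye in product, i.e. 498×0.253 = (1−0.612)·F10·0.486.
F10 = 125.99/(0.486×0.388) = 668.16 t/h.
Recycle F5 = 0.612×668.16 = 408.92 t/h.
Combined feed F12 = 498 + 408.92 = 906.92 t/h.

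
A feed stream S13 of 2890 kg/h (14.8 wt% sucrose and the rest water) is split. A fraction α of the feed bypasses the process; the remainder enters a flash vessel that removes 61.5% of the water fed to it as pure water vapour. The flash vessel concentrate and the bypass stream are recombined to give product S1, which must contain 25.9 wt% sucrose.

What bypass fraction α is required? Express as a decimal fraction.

0.182

All 2890×0.148 = 427.72 kg/h of sucrose reaches S1, so S1 = 427.72/0.259 = 1651.4 kg/h and vapour = 1238.6 kg/h.
The evaporator receives (1−α)·2890 of feed at 0.852 water and removes 0.615 of that water:
0.615×0.852×(1−α)×2890 = 1238.6
(1−α) = 1238.6/1514.3 = 0.8179;  α = 0.1821.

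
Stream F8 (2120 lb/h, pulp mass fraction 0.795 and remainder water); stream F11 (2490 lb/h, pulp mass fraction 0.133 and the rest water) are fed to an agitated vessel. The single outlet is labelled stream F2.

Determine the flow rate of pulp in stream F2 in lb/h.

2017 lb/h

pulp out = pulp in = 2120×0.795 + 2490×0.133 = 2016.6 lb/h.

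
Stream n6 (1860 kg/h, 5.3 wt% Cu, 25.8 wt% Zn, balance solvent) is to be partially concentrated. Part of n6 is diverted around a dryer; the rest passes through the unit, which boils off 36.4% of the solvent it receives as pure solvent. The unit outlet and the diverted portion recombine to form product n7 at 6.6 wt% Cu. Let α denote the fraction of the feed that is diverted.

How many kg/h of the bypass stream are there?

399.2 kg/h

All 1860×0.053 = 98.58 kg/h of Cu reaches n7, so n7 = 98.58/0.066 = 1493.6 kg/h and vapour = 366.36 kg/h.
The evaporator receives (1−α)·1860 of feed at 0.689 solvent and removes 0.364 of that solvent:
0.364×0.689×(1−α)×1860 = 366.36
(1−α) = 366.36/466.48 = 0.7854;  α = 0.2146.
Bypass flow = 0.2146×1860 = 399.2 kg/h.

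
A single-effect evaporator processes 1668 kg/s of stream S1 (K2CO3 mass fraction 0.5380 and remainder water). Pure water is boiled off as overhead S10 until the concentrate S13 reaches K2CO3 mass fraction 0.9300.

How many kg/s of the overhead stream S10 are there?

703.1 kg/s

K2CO3 is conserved: 1668×0.538 = 897.38 kg/s all reports to the concentrate.
Concentrate = 897.38/(target fraction) = 964.93 kg/s.
Overhead = 1668 − 964.93 = 703.07 kg/s.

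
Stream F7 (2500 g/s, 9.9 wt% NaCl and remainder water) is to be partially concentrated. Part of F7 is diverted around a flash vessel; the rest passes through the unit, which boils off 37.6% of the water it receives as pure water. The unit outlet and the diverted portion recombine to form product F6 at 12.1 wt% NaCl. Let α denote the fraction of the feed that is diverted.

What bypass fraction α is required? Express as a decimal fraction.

0.463

All 2500×0.099 = 247.5 g/s of NaCl reaches F6, so F6 = 247.5/0.121 = 2045.5 g/s and vapour = 454.55 g/s.
The evaporator receives (1−α)·2500 of feed at 0.901 water and removes 0.376 of that water:
0.376×0.901×(1−α)×2500 = 454.55
(1−α) = 454.55/846.94 = 0.5367;  α = 0.4633.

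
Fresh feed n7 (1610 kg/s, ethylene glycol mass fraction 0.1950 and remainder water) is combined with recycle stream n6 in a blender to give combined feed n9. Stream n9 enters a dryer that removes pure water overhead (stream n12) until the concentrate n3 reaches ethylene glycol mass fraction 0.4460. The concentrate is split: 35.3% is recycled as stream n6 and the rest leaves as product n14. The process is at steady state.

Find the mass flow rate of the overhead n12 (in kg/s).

906.1 kg/s

Overall ethylene glycol balance (none leaves overhead): ethylene glycol in fresh feed = ethylene glycol in product, i.e. 1610×0.195 = (1−0.353)·n3·0.446.
n3 = 313.95/(0.446×0.647) = 1088 kg/s.
Recycle n6 = 0.353×1088 = 384.06 kg/s.
Combined feed n9 = 1610 + 384.06 = 1994.1 kg/s.
Overhead n12 = n9 − n3 = 1994.1 − 1088 = 906.08 kg/s.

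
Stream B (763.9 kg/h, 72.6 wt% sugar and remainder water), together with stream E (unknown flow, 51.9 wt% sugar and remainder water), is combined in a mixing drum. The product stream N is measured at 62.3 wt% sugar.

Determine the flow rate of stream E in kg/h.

Let E be the unknown flow. Total out = 763.9 + E.
sugar balance: 554.59 + 0.519·E = 0.623·(763.9 + E)
(0.519 − 0.623)·E = 0.623×763.9 − 554.59 = -78.682
E = -78.682 / -0.104 = 756.55 kg/h

756.6 kg/h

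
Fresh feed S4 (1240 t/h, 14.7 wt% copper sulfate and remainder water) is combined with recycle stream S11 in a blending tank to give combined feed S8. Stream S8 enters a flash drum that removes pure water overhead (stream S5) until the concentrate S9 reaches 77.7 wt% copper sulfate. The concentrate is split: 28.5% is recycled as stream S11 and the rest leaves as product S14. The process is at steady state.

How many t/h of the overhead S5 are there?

1005 t/h

Overall copper sulfate balance (none leaves overhead): copper sulfate in fresh feed = copper sulfate in product, i.e. 1240×0.147 = (1−0.285)·S9·0.777.
S9 = 182.28/(0.777×0.715) = 328.1 t/h.
Recycle S11 = 0.285×328.1 = 93.51 t/h.
Combined feed S8 = 1240 + 93.51 = 1333.5 t/h.
Overhead S5 = S8 − S9 = 1333.5 − 328.1 = 1005.4 t/h.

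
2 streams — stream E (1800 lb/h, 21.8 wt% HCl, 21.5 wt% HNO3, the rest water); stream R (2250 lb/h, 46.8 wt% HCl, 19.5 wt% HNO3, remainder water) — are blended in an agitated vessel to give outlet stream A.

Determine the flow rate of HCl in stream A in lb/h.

HCl out = HCl in = 1800×0.218 + 2250×0.468 = 1445.4 lb/h.

1445 lb/h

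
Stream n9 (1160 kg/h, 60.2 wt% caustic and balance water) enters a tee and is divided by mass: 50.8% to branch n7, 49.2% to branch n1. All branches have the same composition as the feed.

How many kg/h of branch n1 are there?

570.7 kg/h

Branch n1 flow = 0.492×1160 = 570.72 kg/h.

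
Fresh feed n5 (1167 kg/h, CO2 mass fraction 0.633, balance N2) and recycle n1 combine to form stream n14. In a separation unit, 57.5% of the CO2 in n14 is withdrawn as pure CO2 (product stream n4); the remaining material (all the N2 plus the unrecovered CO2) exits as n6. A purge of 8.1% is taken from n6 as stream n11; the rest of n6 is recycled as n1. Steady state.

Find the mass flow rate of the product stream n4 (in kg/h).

697 kg/h

CO2 in n14: m_A = 1167×0.633 + (1−0.081)·(1−0.575)·m_A, so m_A = 738.71/0.6094 = 1212.1 kg/h.
Product n4 = 0.575×1212.1 = 696.98 kg/h.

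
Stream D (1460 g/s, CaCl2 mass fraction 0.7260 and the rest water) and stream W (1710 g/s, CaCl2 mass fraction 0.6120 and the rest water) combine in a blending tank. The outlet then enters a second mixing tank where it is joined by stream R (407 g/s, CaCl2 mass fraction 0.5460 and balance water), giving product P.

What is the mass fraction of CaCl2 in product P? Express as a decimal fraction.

Overall, product flow = 3577 g/s.
CaCl2 in = 1460×0.726 + 1710×0.612 + 407×0.546 = 2328.7 g/s.
CaCl2 fraction in P = 0.6510.

0.6510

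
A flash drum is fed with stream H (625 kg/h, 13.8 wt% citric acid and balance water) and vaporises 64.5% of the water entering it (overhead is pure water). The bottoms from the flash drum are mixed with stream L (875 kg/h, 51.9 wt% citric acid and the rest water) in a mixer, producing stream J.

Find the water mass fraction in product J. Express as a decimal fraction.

0.531

Vapour removed = 0.645×0.862×625 = 347.49 kg/h; concentrate = 277.51 kg/h.
water reaching the mixer = 191.26 (from concentrate) + 875×0.481 = 612.13 kg/h.
Product flow = 277.51 + 875 = 1152.5 kg/h; water fraction = 0.531.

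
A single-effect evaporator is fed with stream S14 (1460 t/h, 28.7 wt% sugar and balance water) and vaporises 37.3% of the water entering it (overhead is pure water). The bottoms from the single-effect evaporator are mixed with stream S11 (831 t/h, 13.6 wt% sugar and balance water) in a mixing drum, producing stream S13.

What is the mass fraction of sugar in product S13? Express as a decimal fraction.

Vapour removed = 0.373×0.713×1460 = 388.29 t/h; concentrate = 1071.7 t/h.
sugar reaching the mixer = 419.02 (from concentrate) + 831×0.136 = 532.04 t/h.
Product flow = 1071.7 + 831 = 1902.7 t/h; sugar fraction = 0.2796.

0.2796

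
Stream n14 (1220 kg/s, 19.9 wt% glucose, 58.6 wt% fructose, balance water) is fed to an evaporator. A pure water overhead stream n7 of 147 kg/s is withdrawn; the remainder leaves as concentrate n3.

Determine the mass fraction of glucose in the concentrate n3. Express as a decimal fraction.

0.2263

glucose is not removed: 1220×0.199 = 242.78 kg/s of glucose enters n3.
Concentrate = 1220 − 147 = 1073 kg/s.
Mass fraction = 242.78/1073 = 0.2263.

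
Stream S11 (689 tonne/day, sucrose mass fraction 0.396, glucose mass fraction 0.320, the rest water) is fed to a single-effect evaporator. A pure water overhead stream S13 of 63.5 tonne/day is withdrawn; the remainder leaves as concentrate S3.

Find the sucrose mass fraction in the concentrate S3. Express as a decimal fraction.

sucrose is not removed: 689×0.396 = 272.84 tonne/day of sucrose enters S3.
Concentrate = 689 − 63.5 = 625.5 tonne/day.
Mass fraction = 272.84/625.5 = 0.436.

0.436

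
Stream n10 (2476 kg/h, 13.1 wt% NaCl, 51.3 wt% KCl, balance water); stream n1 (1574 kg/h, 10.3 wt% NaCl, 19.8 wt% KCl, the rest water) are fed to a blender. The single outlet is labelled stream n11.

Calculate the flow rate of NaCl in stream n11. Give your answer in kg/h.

NaCl out = NaCl in = 2476×0.131 + 1574×0.103 = 486.48 kg/h.

486.5 kg/h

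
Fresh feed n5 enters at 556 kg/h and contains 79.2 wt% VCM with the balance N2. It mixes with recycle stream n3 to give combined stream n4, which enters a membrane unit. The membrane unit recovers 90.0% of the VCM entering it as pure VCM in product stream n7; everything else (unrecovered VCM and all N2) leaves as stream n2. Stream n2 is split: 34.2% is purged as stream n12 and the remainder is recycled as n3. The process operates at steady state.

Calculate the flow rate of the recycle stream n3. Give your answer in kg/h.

N2 enters only via n5 and leaves only via the purge: 556×0.208 = 0.342×(N2 in n2), and the membrane unit passes all N2, so N2 in n4 = N2 in n2 = 338.15 kg/h.
VCM in n4: m_A = 556×0.792 + (1−0.342)·(1−0.900)·m_A, so m_A = 440.35/0.9342 = 471.37 kg/h.
n2 = (1−0.900)×471.37 + 338.15 = 385.29 kg/h.
Recycle n3 = (1−0.342)×385.29 = 253.52 kg/h.

253.5 kg/h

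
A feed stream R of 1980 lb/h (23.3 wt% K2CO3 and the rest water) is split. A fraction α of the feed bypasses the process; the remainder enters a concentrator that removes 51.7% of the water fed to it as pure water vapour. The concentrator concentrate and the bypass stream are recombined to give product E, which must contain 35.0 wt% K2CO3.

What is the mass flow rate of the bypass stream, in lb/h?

All 1980×0.233 = 461.34 lb/h of K2CO3 reaches E, so E = 461.34/0.350 = 1318.1 lb/h and vapour = 661.89 lb/h.
The evaporator receives (1−α)·1980 of feed at 0.767 water and removes 0.517 of that water:
0.517×0.767×(1−α)×1980 = 661.89
(1−α) = 661.89/785.15 = 0.8430;  α = 0.1570.
Bypass flow = 0.1570×1980 = 310.84 lb/h.

310.8 lb/h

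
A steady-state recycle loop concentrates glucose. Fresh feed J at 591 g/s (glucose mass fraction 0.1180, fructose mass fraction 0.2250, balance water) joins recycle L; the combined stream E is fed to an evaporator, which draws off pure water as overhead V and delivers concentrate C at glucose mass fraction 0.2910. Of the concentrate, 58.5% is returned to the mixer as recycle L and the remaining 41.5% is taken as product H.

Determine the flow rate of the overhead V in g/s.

351.4 g/s

Overall glucose balance (none leaves overhead): glucose in fresh feed = glucose in product, i.e. 591×0.118 = (1−0.585)·C·0.291.
C = 69.738/(0.291×0.415) = 577.47 g/s.
Recycle L = 0.585×577.47 = 337.82 g/s.
Combined feed E = 591 + 337.82 = 928.82 g/s.
Overhead V = E − C = 928.82 − 577.47 = 351.35 g/s.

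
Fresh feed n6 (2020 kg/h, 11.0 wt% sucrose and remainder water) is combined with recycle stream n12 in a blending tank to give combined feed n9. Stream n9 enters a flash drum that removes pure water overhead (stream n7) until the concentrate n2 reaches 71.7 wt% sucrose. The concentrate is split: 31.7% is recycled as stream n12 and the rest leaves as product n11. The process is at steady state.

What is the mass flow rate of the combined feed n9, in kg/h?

Overall sucrose balance (none leaves overhead): sucrose in fresh feed = sucrose in product, i.e. 2020×0.110 = (1−0.317)·n2·0.717.
n2 = 222.2/(0.717×0.683) = 453.74 kg/h.
Recycle n12 = 0.317×453.74 = 143.83 kg/h.
Combined feed n9 = 2020 + 143.83 = 2163.8 kg/h.

2164 kg/h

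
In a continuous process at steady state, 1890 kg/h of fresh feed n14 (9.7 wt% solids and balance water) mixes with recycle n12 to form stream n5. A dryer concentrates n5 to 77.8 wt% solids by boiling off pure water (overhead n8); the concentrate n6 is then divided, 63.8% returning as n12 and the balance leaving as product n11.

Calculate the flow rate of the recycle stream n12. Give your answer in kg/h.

Overall solids balance (none leaves overhead): solids in fresh feed = solids in product, i.e. 1890×0.097 = (1−0.638)·n6·0.778.
n6 = 183.33/(0.778×0.362) = 650.95 kg/h.
Recycle n12 = 0.638×650.95 = 415.3 kg/h.

415.3 kg/h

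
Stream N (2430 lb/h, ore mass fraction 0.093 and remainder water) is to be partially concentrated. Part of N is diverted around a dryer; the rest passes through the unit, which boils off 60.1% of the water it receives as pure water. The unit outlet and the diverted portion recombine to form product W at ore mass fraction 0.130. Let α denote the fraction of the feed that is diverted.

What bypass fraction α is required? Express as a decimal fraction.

0.478

All 2430×0.093 = 225.99 lb/h of ore reaches W, so W = 225.99/0.130 = 1738.4 lb/h and vapour = 691.62 lb/h.
The evaporator receives (1−α)·2430 of feed at 0.907 water and removes 0.601 of that water:
0.601×0.907×(1−α)×2430 = 691.62
(1−α) = 691.62/1324.6 = 0.5221;  α = 0.4779.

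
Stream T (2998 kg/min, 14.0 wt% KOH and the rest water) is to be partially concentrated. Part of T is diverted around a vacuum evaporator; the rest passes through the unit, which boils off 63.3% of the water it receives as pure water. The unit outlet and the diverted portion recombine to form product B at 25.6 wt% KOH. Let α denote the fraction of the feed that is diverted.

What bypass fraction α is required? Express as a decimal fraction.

All 2998×0.140 = 419.72 kg/min of KOH reaches B, so B = 419.72/0.256 = 1639.5 kg/min and vapour = 1358.5 kg/min.
The evaporator receives (1−α)·2998 of feed at 0.860 water and removes 0.633 of that water:
0.633×0.860×(1−α)×2998 = 1358.5
(1−α) = 1358.5/1632.1 = 0.8324;  α = 0.1676.

0.168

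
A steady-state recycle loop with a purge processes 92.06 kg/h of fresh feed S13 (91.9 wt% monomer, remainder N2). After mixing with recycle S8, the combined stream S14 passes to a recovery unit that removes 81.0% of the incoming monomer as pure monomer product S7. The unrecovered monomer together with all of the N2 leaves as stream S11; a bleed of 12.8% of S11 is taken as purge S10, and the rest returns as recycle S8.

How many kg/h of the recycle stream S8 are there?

N2 enters only via S13 and leaves only via the purge: 92.06×0.081 = 0.128×(N2 in S11), and the recovery unit passes all N2, so N2 in S14 = N2 in S11 = 58.257 kg/h.
monomer in S14: m_A = 92.06×0.919 + (1−0.128)·(1−0.810)·m_A, so m_A = 84.603/0.8343 = 101.4 kg/h.
S11 = (1−0.810)×101.4 + 58.257 = 77.523 kg/h.
Recycle S8 = (1−0.128)×77.523 = 67.6 kg/h.

67.6 kg/h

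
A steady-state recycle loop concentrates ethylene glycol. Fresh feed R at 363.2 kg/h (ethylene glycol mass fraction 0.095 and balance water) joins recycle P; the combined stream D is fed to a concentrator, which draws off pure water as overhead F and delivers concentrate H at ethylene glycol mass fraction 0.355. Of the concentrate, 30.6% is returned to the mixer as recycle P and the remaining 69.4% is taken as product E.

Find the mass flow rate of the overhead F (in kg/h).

266 kg/h

Overall ethylene glycol balance (none leaves overhead): ethylene glycol in fresh feed = ethylene glycol in product, i.e. 363.2×0.095 = (1−0.306)·H·0.355.
H = 34.504/(0.355×0.694) = 140.05 kg/h.
Recycle P = 0.306×140.05 = 42.855 kg/h.
Combined feed D = 363.2 + 42.855 = 406.06 kg/h.
Overhead F = D − H = 406.06 − 140.05 = 266.01 kg/h.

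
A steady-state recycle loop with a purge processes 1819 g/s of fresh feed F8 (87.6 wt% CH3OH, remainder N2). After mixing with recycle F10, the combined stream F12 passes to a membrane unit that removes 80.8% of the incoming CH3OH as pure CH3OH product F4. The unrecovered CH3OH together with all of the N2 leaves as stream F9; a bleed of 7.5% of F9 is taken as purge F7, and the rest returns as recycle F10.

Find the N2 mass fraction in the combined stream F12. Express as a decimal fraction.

0.6082

N2 enters only via F8 and leaves only via the purge: 1819×0.124 = 0.075×(N2 in F9), and the membrane unit passes all N2, so N2 in F12 = N2 in F9 = 3007.4 g/s.
CH3OH in F12: m_A = 1819×0.876 + (1−0.075)·(1−0.808)·m_A, so m_A = 1593.4/0.8224 = 1937.6 g/s.
F12 = 1937.6 + 3007.4 = 4945 g/s.
N2 fraction in F12 = 3007.4/4945 = 0.6082.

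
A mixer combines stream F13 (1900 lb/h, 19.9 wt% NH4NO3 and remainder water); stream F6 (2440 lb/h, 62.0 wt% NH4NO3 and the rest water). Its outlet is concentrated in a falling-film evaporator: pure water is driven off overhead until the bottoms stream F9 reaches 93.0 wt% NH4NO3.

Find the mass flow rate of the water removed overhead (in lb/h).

NH4NO3 entering = 1900×0.199 + 2440×0.620 = 1890.9 lb/h.
All NH4NO3 reports to F9, so F9 = 1890.9/0.930 = 2033.2 lb/h.
Total feed = 4340 lb/h; overhead = 4340 − 2033.2 = 2306.8 lb/h.

2307 lb/h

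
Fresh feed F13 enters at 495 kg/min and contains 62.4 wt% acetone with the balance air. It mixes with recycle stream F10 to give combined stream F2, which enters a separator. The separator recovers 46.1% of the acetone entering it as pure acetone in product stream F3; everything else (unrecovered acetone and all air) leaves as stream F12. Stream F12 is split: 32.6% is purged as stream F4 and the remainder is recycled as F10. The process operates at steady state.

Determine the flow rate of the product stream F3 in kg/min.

acetone in F2: m_A = 495×0.624 + (1−0.326)·(1−0.461)·m_A, so m_A = 308.88/0.6367 = 485.12 kg/min.
Product F3 = 0.461×485.12 = 223.64 kg/min.

223.6 kg/min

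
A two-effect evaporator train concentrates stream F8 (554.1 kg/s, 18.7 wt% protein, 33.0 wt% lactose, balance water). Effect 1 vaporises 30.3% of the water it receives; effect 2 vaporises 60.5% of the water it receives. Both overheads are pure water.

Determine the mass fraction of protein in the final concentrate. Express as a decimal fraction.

water in feed = 554.1×0.483 = 267.63 kg/s.
After stage 1: water left = (1−0.303)×267.63 = 186.54; stream total = 473.01 kg/s.
After stage 2: water left = (1−0.605)×186.54 = 73.683; final concentrate = 360.15 kg/s.
protein fraction = 103.62/360.15 = 0.2877.

0.2877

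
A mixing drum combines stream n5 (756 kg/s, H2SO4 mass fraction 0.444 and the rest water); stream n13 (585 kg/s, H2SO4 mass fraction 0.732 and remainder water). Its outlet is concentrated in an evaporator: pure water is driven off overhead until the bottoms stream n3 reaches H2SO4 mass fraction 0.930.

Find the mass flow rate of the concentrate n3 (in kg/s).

H2SO4 entering = 756×0.444 + 585×0.732 = 763.88 kg/s.
All H2SO4 reports to n3, so n3 = 763.88/0.930 = 821.38 kg/s.

821.4 kg/s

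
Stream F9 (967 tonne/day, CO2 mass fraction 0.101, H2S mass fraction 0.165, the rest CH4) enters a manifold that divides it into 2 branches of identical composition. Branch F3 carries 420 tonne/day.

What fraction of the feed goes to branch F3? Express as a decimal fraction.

Fraction to F3 = 420/967 = 0.4343.

0.434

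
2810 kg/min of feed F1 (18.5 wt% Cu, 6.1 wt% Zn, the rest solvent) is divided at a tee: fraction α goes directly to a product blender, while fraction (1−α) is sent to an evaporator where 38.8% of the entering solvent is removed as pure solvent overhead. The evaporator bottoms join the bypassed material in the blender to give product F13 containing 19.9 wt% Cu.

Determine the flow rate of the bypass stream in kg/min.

2134 kg/min

All 2810×0.185 = 519.85 kg/min of Cu reaches F13, so F13 = 519.85/0.199 = 2612.3 kg/min and vapour = 197.69 kg/min.
The evaporator receives (1−α)·2810 of feed at 0.754 solvent and removes 0.388 of that solvent:
0.388×0.754×(1−α)×2810 = 197.69
(1−α) = 197.69/822.07 = 0.2405;  α = 0.7595.
Bypass flow = 0.7595×2810 = 2134.3 kg/min.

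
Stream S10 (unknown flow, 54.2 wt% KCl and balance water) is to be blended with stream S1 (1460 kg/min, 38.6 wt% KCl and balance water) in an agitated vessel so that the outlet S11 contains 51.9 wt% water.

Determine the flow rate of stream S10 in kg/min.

Let S10 be the unknown flow. Total out = 1460 + S10.
water balance: 896.44 + 0.458·S10 = 0.519·(1460 + S10)
(0.458 − 0.519)·S10 = 0.519×1460 − 896.44 = -138.7
S10 = -138.7 / -0.061 = 2273.8 kg/min

2274 kg/min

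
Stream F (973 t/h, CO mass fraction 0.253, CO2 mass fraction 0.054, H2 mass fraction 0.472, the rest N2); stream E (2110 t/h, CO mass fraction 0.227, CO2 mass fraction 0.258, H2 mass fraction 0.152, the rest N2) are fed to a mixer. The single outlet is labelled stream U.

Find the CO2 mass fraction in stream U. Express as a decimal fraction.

0.194

Total flow out = 973 + 2110 = 3083 t/h.
CO2 in = 973×0.054 + 2110×0.258 = 596.92 t/h.
CO2 mass fraction in U = 596.92/3083 = 0.194.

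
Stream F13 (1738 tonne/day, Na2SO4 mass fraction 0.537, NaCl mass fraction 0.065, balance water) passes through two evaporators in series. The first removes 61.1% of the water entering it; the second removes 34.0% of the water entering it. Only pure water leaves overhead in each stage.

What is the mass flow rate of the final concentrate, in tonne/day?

water in feed = 1738×0.398 = 691.72 tonne/day.
After stage 1: water left = (1−0.611)×691.72 = 269.08; stream total = 1315.4 tonne/day.
After stage 2: water left = (1−0.340)×269.08 = 177.59; final concentrate = 1223.9 tonne/day.

1224 tonne/day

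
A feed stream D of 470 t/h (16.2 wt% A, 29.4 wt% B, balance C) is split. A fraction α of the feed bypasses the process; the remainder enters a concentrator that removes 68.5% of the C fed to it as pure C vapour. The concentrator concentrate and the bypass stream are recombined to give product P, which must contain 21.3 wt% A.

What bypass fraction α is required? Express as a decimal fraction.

All 470×0.162 = 76.14 t/h of A reaches P, so P = 76.14/0.213 = 357.46 t/h and vapour = 112.54 t/h.
The evaporator receives (1−α)·470 of feed at 0.544 C and removes 0.685 of that C:
0.685×0.544×(1−α)×470 = 112.54
(1−α) = 112.54/175.14 = 0.6425;  α = 0.3575.

0.357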